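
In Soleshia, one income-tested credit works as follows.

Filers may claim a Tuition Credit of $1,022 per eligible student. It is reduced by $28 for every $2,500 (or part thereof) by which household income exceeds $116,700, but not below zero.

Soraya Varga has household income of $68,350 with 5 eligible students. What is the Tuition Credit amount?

$5,110

Tuition Credit: base = 5 × $1,022 = $5,110. $68,350 is at or below the $116,700 threshold, so the full $5,110 applies.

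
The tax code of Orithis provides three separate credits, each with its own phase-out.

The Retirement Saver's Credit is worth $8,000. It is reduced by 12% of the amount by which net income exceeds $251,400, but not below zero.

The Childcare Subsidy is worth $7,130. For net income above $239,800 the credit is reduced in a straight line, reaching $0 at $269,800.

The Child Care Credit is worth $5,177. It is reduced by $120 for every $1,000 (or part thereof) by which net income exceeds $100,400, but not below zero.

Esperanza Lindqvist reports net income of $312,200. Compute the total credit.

Retirement Saver's Credit: 12% of the $60,800 excess over $251,400 is $7,296; credit = $8,000 − $7,296 = $704.
Childcare Subsidy: $312,200 is at or above $269,800, so the credit is $0.
Child Care Credit: income exceeds $100,400 by $211,800 → 212 increments × $120 = $25,440 ≥ base, so the credit is $0.
Total: $704 + $0 + $0 = $704.

$704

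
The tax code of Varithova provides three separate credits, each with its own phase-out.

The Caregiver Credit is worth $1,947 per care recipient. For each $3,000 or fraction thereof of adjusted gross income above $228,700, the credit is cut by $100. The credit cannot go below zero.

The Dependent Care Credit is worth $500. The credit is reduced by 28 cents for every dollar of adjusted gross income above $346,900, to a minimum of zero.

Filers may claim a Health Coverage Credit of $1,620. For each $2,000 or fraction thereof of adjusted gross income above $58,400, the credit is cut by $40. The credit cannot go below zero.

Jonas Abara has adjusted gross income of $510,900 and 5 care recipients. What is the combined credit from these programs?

Caregiver Credit: base = 5 × $1,947 = $9,735. income exceeds $228,700 by $282,200, which is 95 full-or-partial $3,000 increments; reduction = 95 × $100 = $9,500, leaving $235.
Dependent Care Credit: 28% of the $164,000 excess over $346,900 is $45,920 ≥ base, so the credit is $0.
Health Coverage Credit: income exceeds $58,400 by $452,500 → 227 increments × $40 = $9,080 ≥ base, so the credit is $0.
Total: $235 + $0 + $0 = $235.

$235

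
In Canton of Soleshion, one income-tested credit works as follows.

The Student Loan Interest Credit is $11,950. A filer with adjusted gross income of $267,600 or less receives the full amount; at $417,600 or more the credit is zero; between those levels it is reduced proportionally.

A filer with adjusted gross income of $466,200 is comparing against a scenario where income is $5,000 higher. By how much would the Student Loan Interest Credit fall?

$0

At $466,200 — $466,200 is at or above $417,600, so the credit is $0.
At $471,200 — $471,200 is at or above $417,600, so the credit is $0.
Lost: $0 − $0 = $0.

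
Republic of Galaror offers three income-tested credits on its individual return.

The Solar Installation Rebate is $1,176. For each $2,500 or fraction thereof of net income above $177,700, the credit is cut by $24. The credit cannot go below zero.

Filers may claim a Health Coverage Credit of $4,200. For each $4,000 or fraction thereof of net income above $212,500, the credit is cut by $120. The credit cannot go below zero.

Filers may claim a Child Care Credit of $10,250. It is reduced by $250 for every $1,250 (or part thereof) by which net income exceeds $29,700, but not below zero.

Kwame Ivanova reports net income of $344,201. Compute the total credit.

Solar Installation Rebate: income exceeds $177,700 by $166,501 → 67 increments × $24 = $1,608 ≥ base, so the credit is $0.
Health Coverage Credit: income exceeds $212,500 by $131,701, which is 33 full-or-partial $4,000 increments; reduction = 33 × $120 = $3,960, leaving $240.
Child Care Credit: income exceeds $29,700 by $314,501 → 252 increments × $250 = $63,000 ≥ base, so the credit is $0.
Total: $0 + $240 + $0 = $240.

$240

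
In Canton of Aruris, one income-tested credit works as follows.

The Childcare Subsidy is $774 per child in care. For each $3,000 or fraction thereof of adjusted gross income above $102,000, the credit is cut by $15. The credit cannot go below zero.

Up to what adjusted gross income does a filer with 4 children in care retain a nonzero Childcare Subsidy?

Full credit = 4 × $774 = $3,096.
After 206 increments the reduction is 206 × $15 = $3,090, leaving $6; one more increment wipes it out. Increment 206 ends at excess 206 × $3,000 = $618,000, so the highest qualifying income is $102,000 + $618,000 = $720,000.

$720,000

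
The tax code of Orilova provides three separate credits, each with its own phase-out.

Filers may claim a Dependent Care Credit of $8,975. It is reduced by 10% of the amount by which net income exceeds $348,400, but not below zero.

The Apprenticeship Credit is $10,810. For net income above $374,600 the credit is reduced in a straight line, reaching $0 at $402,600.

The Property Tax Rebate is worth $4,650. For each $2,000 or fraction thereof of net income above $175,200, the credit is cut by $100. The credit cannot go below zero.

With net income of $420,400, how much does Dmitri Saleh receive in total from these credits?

Dependent Care Credit: 10% of the $72,000 excess over $348,400 is $7,200; credit = $8,975 − $7,200 = $1,775.
Apprenticeship Credit: $420,400 is at or above $402,600, so the credit is $0.
Property Tax Rebate: income exceeds $175,200 by $245,200 → 123 increments × $100 = $12,300 ≥ base, so the credit is $0.
Total: $1,775 + $0 + $0 = $1,775.

$1,775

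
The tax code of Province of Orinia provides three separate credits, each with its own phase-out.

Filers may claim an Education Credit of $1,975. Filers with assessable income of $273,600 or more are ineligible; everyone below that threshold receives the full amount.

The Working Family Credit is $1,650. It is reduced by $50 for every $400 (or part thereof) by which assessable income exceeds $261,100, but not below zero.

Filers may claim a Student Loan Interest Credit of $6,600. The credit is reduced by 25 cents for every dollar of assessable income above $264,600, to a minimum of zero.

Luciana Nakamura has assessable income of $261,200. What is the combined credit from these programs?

Education Credit: $261,200 is below the $273,600 cutoff, so the full $1,975 applies.
Working Family Credit: income exceeds $261,100 by $100, which is 1 full-or-partial $400 increment; reduction = 1 × $50 = $50, leaving $1,600.
Student Loan Interest Credit: $261,200 is at or below the $264,600 threshold, so the full $6,600 applies.
Total: $1,975 + $1,600 + $6,600 = $10,175.

$10,175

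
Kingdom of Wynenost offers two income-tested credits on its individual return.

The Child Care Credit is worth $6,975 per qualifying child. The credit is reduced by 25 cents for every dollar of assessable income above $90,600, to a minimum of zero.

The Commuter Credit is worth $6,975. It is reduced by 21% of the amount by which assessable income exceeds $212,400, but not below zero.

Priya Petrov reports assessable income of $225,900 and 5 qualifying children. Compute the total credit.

Child Care Credit: base = 5 × $6,975 = $34,875. 25% of the $135,300 excess over $90,600 is $33,825; credit = $34,875 − $33,825 = $1,050.
Commuter Credit: 21% of the $13,500 excess over $212,400 is $2,835; credit = $6,975 − $2,835 = $4,140.
Total: $1,050 + $4,140 = $5,190.

$5,190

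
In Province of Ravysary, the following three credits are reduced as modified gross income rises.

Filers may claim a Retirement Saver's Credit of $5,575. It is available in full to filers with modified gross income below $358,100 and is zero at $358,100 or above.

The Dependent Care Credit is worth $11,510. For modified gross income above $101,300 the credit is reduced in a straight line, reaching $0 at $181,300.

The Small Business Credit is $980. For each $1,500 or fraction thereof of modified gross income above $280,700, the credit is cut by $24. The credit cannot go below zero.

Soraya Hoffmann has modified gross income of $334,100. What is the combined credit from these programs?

Retirement Saver's Credit: $334,100 is below the $358,100 cutoff, so the full $5,575 applies.
Dependent Care Credit: $334,100 is at or above $181,300, so the credit is $0.
Small Business Credit: income exceeds $280,700 by $53,400, which is 36 full-or-partial $1,500 increments; reduction = 36 × $24 = $864, leaving $116.
Total: $5,575 + $0 + $116 = $5,691.

$5,691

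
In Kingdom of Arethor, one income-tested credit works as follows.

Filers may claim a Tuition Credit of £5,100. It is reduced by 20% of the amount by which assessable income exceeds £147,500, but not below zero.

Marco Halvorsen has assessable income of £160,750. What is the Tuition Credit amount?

£2,450

Tuition Credit: 20% of the £13,250 excess over £147,500 is £2,650; credit = £5,100 − £2,650 = £2,450.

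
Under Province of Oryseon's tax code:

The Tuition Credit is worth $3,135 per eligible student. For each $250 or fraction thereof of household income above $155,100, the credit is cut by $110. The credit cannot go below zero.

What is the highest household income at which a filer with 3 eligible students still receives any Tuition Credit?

Full credit = 3 × $3,135 = $9,405.
After 85 increments the reduction is 85 × $110 = $9,350, leaving $55; one more increment wipes it out. Increment 85 ends at excess 85 × $250 = $21,250, so the highest qualifying income is $155,100 + $21,250 = $176,350.

$176,350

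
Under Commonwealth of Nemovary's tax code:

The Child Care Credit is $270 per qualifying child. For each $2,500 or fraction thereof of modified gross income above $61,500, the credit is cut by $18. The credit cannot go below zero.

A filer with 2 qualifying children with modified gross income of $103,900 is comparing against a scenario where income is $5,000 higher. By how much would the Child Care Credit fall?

At $103,900 — base = 2 × $270 = $540. income exceeds $61,500 by $42,400, which is 17 full-or-partial $2,500 increments; reduction = 17 × $18 = $306, leaving $234.
At $108,900 — base = 2 × $270 = $540. income exceeds $61,500 by $47,400, which is 19 full-or-partial $2,500 increments; reduction = 19 × $18 = $342, leaving $198.
Lost: $234 − $198 = $36.

$36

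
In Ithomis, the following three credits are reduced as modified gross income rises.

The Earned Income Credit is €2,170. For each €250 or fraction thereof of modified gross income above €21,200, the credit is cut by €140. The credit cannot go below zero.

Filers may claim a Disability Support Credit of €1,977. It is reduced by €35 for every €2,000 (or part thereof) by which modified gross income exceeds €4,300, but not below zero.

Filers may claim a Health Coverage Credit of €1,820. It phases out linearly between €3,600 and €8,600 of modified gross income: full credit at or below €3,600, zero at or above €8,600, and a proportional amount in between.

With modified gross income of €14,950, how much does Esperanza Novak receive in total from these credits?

€3,937

Earned Income Credit: €14,950 is at or below the €21,200 threshold, so the full €2,170 applies.
Disability Support Credit: income exceeds €4,300 by €10,650, which is 6 full-or-partial €2,000 increments; reduction = 6 × €35 = €210, leaving €1,767.
Health Coverage Credit: €14,950 is at or above €8,600, so the credit is €0.
Total: €2,170 + €1,767 + €0 = €3,937.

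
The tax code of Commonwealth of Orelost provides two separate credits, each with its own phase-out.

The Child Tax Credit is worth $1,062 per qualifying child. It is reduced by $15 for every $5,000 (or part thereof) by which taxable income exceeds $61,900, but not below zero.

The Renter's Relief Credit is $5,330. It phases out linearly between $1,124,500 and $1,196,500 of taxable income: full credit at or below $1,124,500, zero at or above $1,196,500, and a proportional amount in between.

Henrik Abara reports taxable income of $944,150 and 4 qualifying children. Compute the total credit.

$6,923

Child Tax Credit: base = 4 × $1,062 = $4,248. income exceeds $61,900 by $882,250, which is 177 full-or-partial $5,000 increments; reduction = 177 × $15 = $2,655, leaving $1,593.
Renter's Relief Credit: $944,150 is at or below the $1,124,500 threshold, so the full $5,330 applies.
Total: $1,593 + $5,330 = $6,923.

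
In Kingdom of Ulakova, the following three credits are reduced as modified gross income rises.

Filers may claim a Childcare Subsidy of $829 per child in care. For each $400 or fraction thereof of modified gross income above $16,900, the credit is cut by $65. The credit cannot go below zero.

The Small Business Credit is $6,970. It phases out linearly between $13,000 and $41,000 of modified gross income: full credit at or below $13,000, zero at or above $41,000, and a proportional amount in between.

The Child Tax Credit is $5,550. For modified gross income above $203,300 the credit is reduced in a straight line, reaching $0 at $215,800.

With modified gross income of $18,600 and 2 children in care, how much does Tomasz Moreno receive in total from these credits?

Childcare Subsidy: base = 2 × $829 = $1,658. income exceeds $16,900 by $1,700, which is 5 full-or-partial $400 increments; reduction = 5 × $65 = $325, leaving $1,333.
Small Business Credit: $18,600 is $5,600 into a $28,000 phase-out range, leaving 22,400/28,000 of the credit: $6,970 × 22,400/28,000 = $5,576.
Child Tax Credit: $18,600 is at or below the $203,300 threshold, so the full $5,550 applies.
Total: $1,333 + $5,576 + $5,550 = $12,459.

$12,459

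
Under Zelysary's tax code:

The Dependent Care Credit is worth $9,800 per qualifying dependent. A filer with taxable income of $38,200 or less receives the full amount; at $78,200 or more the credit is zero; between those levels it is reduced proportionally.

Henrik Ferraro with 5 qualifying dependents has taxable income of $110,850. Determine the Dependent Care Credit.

Dependent Care Credit: base = 5 × $9,800 = $49,000. $110,850 is at or above $78,200, so the credit is $0.

$0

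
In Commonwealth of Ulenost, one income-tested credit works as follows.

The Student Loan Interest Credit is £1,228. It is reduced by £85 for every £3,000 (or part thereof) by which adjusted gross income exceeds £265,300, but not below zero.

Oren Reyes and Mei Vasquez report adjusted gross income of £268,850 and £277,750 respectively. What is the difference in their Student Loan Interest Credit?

Oren (£268,850): Student Loan Interest Credit: income exceeds £265,300 by £3,550, which is 2 full-or-partial £3,000 increments; reduction = 2 × £85 = £170, leaving £1,058.
Mei (£277,750): Student Loan Interest Credit: income exceeds £265,300 by £12,450, which is 5 full-or-partial £3,000 increments; reduction = 5 × £85 = £425, leaving £803.
Difference: |£1,058 − £803| = £255.

£255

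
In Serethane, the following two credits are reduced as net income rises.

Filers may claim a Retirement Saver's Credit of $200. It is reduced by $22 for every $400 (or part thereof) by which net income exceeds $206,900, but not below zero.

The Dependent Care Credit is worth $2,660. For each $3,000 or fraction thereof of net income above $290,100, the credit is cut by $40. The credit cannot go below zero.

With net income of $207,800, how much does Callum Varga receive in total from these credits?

Retirement Saver's Credit: income exceeds $206,900 by $900, which is 3 full-or-partial $400 increments; reduction = 3 × $22 = $66, leaving $134.
Dependent Care Credit: $207,800 is at or below the $290,100 threshold, so the full $2,660 applies.
Total: $134 + $2,660 = $2,794.

$2,794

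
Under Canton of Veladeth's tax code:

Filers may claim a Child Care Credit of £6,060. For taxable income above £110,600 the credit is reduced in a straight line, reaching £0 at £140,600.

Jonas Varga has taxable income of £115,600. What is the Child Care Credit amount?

Child Care Credit: £115,600 is £5,000 into a £30,000 phase-out range, leaving 25,000/30,000 of the credit: £6,060 × 25,000/30,000 = £5,050.

£5,050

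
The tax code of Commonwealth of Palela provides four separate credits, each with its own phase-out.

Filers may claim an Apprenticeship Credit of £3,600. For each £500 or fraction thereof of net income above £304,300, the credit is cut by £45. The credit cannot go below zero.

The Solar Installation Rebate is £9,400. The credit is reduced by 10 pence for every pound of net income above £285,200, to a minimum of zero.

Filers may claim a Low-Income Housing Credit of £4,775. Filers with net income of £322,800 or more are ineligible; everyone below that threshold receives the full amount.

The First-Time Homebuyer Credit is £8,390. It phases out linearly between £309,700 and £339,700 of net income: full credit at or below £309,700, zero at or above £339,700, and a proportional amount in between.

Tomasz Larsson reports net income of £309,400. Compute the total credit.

Apprenticeship Credit: income exceeds £304,300 by £5,100, which is 11 full-or-partial £500 increments; reduction = 11 × £45 = £495, leaving £3,105.
Solar Installation Rebate: 10% of the £24,200 excess over £285,200 is £2,420; credit = £9,400 − £2,420 = £6,980.
Low-Income Housing Credit: £309,400 is below the £322,800 cutoff, so the full £4,775 applies.
First-Time Homebuyer Credit: £309,400 is at or below the £309,700 threshold, so the full £8,390 applies.
Total: £3,105 + £6,980 + £4,775 + £8,390 = £23,250.

£23,250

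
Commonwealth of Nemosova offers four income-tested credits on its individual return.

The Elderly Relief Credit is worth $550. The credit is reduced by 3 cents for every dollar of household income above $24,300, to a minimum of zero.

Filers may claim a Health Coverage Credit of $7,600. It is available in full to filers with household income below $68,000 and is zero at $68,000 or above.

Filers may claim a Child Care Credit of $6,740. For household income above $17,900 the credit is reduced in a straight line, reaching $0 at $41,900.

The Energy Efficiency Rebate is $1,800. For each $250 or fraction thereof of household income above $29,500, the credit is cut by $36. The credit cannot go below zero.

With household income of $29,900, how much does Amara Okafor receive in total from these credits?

$13,080

Elderly Relief Credit: 3% of the $5,600 excess over $24,300 is $168; credit = $550 − $168 = $382.
Health Coverage Credit: $29,900 is below the $68,000 cutoff, so the full $7,600 applies.
Child Care Credit: $29,900 is $12,000 into a $24,000 phase-out range, leaving 12,000/24,000 of the credit: $6,740 × 12,000/24,000 = $3,370.
Energy Efficiency Rebate: income exceeds $29,500 by $400, which is 2 full-or-partial $250 increments; reduction = 2 × $36 = $72, leaving $1,728.
Total: $382 + $7,600 + $3,370 + $1,728 = $13,080.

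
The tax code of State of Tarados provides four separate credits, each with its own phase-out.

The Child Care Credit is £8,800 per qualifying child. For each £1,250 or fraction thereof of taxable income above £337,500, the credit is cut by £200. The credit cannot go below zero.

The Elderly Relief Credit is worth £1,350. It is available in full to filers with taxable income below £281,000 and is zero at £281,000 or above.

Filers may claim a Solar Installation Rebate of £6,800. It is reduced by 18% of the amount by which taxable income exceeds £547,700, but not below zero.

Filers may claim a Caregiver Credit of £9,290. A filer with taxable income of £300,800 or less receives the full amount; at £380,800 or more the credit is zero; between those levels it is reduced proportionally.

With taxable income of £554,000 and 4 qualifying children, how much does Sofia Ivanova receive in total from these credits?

Child Care Credit: base = 4 × £8,800 = £35,200. income exceeds £337,500 by £216,500, which is 174 full-or-partial £1,250 increments; reduction = 174 × £200 = £34,800, leaving £400.
Elderly Relief Credit: £554,000 meets or exceeds the £281,000 cutoff, so the credit is £0.
Solar Installation Rebate: 18% of the £6,300 excess over £547,700 is £1,134; credit = £6,800 − £1,134 = £5,666.
Caregiver Credit: £554,000 is at or above £380,800, so the credit is £0.
Total: £400 + £0 + £5,666 + £0 = £6,066.

£6,066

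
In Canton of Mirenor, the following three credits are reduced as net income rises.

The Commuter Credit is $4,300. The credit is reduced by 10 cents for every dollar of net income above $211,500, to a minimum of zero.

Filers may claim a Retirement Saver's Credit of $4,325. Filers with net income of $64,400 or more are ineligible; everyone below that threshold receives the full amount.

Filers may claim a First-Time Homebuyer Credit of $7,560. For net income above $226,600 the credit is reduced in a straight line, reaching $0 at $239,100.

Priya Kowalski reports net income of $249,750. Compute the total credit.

Commuter Credit: 10% of the $38,250 excess over $211,500 is $3,825; credit = $4,300 − $3,825 = $475.
Retirement Saver's Credit: $249,750 meets or exceeds the $64,400 cutoff, so the credit is $0.
First-Time Homebuyer Credit: $249,750 is at or above $239,100, so the credit is $0.
Total: $475 + $0 + $0 = $475.

$475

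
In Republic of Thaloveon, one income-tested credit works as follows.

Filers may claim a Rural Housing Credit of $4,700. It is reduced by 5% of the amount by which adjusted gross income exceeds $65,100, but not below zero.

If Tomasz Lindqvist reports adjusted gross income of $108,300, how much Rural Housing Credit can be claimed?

$2,540

Rural Housing Credit: 5% of the $43,200 excess over $65,100 is $2,160; credit = $4,700 − $2,160 = $2,540.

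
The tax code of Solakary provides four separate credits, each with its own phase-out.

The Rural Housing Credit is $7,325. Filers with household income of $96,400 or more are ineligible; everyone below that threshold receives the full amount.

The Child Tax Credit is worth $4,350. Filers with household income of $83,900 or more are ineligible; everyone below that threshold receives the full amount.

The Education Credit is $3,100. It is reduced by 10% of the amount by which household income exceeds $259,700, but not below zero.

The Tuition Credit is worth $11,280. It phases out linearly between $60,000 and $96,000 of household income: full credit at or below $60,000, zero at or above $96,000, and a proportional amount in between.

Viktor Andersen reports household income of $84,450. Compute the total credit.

$14,044

Rural Housing Credit: $84,450 is below the $96,400 cutoff, so the full $7,325 applies.
Child Tax Credit: $84,450 meets or exceeds the $83,900 cutoff, so the credit is $0.
Education Credit: $84,450 is at or below the $259,700 threshold, so the full $3,100 applies.
Tuition Credit: $84,450 is $24,450 into a $36,000 phase-out range, leaving 11,550/36,000 of the credit: $11,280 × 11,550/36,000 = $3,619.
Total: $7,325 + $0 + $3,100 + $3,619 = $14,044.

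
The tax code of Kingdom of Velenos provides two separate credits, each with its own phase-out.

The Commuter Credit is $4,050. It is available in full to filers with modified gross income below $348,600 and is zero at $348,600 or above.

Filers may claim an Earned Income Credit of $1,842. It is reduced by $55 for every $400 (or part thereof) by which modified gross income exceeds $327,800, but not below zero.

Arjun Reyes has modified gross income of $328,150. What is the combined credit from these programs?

$5,837

Commuter Credit: $328,150 is below the $348,600 cutoff, so the full $4,050 applies.
Earned Income Credit: income exceeds $327,800 by $350, which is 1 full-or-partial $400 increment; reduction = 1 × $55 = $55, leaving $1,787.
Total: $4,050 + $1,787 = $5,837.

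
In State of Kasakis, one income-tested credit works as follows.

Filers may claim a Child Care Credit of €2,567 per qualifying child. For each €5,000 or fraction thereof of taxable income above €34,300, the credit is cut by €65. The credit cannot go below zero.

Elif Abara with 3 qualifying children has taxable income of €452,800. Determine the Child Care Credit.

€2,241

Child Care Credit: base = 3 × €2,567 = €7,701. income exceeds €34,300 by €418,500, which is 84 full-or-partial €5,000 increments; reduction = 84 × €65 = €5,460, leaving €2,241.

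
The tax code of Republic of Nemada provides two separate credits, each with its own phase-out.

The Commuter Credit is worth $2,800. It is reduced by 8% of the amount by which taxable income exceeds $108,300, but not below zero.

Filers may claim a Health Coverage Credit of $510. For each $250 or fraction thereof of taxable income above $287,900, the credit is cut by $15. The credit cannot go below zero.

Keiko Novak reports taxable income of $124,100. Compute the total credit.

$2,046

Commuter Credit: 8% of the $15,800 excess over $108,300 is $1,264; credit = $2,800 − $1,264 = $1,536.
Health Coverage Credit: $124,100 is at or below the $287,900 threshold, so the full $510 applies.
Total: $1,536 + $510 = $2,046.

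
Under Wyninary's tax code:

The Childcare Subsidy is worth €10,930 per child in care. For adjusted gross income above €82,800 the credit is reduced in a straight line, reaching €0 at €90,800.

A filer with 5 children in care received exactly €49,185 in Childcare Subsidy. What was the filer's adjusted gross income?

Full credit = 5 × €10,930 = €54,650.
€49,185 is 49,185/54,650 of the full €54,650, so 5,465/54,650 of the €8,000 range has been used: income = €82,800 + €8,000 × 5,465/54,650 = €83,600.

€83,600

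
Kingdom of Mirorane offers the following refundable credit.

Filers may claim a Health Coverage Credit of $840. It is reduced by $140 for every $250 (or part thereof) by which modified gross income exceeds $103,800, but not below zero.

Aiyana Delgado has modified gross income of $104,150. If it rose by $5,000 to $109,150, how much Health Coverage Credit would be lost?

$560

At $104,150 — income exceeds $103,800 by $350, which is 2 full-or-partial $250 increments; reduction = 2 × $140 = $280, leaving $560.
At $109,150 — income exceeds $103,800 by $5,350 → 22 increments × $140 = $3,080 ≥ base, so the credit is $0.
Lost: $560 − $0 = $560.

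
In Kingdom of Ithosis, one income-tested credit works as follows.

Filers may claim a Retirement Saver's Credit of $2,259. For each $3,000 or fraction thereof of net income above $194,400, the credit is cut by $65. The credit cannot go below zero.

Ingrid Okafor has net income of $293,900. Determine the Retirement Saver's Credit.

$49

Retirement Saver's Credit: income exceeds $194,400 by $99,500, which is 34 full-or-partial $3,000 increments; reduction = 34 × $65 = $2,210, leaving $49.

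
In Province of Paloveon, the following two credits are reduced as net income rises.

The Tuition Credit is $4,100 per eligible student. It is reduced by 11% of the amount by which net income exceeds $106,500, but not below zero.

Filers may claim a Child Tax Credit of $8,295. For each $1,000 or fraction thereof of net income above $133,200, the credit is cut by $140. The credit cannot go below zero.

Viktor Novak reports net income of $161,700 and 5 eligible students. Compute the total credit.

Tuition Credit: base = 5 × $4,100 = $20,500. 11% of the $55,200 excess over $106,500 is $6,072; credit = $20,500 − $6,072 = $14,428.
Child Tax Credit: income exceeds $133,200 by $28,500, which is 29 full-or-partial $1,000 increments; reduction = 29 × $140 = $4,060, leaving $4,235.
Total: $14,428 + $4,235 = $18,663.

$18,663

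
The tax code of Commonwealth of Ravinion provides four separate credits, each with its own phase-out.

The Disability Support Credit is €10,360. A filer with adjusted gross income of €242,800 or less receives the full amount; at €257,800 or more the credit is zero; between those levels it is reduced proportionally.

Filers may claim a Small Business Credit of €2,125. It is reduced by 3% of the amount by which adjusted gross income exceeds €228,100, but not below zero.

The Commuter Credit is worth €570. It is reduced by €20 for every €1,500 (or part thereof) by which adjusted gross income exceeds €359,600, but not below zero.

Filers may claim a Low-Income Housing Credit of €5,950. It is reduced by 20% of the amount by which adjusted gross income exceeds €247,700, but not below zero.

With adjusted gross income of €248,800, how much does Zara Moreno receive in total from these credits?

Disability Support Credit: €248,800 is €6,000 into a €15,000 phase-out range, leaving 9,000/15,000 of the credit: €10,360 × 9,000/15,000 = €6,216.
Small Business Credit: 3% of the €20,700 excess over €228,100 is €621; credit = €2,125 − €621 = €1,504.
Commuter Credit: €248,800 is at or below the €359,600 threshold, so the full €570 applies.
Low-Income Housing Credit: 20% of the €1,100 excess over €247,700 is €220; credit = €5,950 − €220 = €5,730.
Total: €6,216 + €1,504 + €570 + €5,730 = €14,020.

€14,020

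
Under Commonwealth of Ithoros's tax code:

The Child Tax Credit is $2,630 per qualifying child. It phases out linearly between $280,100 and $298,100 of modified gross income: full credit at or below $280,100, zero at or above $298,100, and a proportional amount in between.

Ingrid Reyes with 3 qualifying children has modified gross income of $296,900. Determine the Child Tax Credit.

$526

Child Tax Credit: base = 3 × $2,630 = $7,890. $296,900 is $16,800 into a $18,000 phase-out range, leaving 1,200/18,000 of the credit: $7,890 × 1,200/18,000 = $526.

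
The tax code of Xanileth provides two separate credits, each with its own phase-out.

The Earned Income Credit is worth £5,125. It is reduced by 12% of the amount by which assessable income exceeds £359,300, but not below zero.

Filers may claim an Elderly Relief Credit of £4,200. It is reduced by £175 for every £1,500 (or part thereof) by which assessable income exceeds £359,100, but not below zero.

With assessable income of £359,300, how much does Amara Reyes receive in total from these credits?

£9,150

Earned Income Credit: £359,300 is at or below the £359,300 threshold, so the full £5,125 applies.
Elderly Relief Credit: income exceeds £359,100 by £200, which is 1 full-or-partial £1,500 increment; reduction = 1 × £175 = £175, leaving £4,025.
Total: £5,125 + £4,025 = £9,150.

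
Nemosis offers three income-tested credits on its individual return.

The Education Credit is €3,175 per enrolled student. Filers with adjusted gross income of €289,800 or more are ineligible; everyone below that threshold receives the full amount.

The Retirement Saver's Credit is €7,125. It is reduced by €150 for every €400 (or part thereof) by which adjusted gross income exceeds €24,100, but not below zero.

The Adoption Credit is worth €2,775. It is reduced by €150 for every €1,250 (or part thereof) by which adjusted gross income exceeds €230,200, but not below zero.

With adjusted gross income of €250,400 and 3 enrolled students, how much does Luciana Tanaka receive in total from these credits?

Education Credit: base = 3 × €3,175 = €9,525. €250,400 is below the €289,800 cutoff, so the full €9,525 applies.
Retirement Saver's Credit: income exceeds €24,100 by €226,300 → 566 increments × €150 = €84,900 ≥ base, so the credit is €0.
Adoption Credit: income exceeds €230,200 by €20,200, which is 17 full-or-partial €1,250 increments; reduction = 17 × €150 = €2,550, leaving €225.
Total: €9,525 + €0 + €225 = €9,750.

€9,750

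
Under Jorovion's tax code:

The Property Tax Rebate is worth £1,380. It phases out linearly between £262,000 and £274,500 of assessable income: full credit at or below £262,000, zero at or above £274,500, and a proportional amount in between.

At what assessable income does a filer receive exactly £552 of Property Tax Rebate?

£552 is 552/1,380 of the full £1,380, so 828/1,380 of the £12,500 range has been used: income = £262,000 + £12,500 × 828/1,380 = £269,500.

£269,500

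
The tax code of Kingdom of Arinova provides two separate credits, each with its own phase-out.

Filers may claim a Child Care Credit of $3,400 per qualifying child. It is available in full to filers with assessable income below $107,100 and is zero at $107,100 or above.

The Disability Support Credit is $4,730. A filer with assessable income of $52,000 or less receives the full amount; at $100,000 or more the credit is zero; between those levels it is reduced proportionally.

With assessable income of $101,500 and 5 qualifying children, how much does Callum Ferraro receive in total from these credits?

Child Care Credit: base = 5 × $3,400 = $17,000. $101,500 is below the $107,100 cutoff, so the full $17,000 applies.
Disability Support Credit: $101,500 is at or above $100,000, so the credit is $0.
Total: $17,000 + $0 = $17,000.

$17,000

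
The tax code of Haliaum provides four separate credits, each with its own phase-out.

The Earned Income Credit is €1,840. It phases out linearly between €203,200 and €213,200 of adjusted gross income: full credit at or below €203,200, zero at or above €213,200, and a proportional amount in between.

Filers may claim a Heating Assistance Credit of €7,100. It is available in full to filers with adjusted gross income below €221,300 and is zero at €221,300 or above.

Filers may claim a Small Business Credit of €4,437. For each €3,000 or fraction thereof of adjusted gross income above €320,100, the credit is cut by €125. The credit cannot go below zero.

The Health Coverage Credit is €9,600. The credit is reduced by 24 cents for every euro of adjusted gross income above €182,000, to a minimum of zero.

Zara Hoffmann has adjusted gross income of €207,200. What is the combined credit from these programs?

€16,193

Earned Income Credit: €207,200 is €4,000 into a €10,000 phase-out range, leaving 6,000/10,000 of the credit: €1,840 × 6,000/10,000 = €1,104.
Heating Assistance Credit: €207,200 is below the €221,300 cutoff, so the full €7,100 applies.
Small Business Credit: €207,200 is at or below the €320,100 threshold, so the full €4,437 applies.
Health Coverage Credit: 24% of the €25,200 excess over €182,000 is €6,048; credit = €9,600 − €6,048 = €3,552.
Total: €1,104 + €7,100 + €4,437 + €3,552 = €16,193.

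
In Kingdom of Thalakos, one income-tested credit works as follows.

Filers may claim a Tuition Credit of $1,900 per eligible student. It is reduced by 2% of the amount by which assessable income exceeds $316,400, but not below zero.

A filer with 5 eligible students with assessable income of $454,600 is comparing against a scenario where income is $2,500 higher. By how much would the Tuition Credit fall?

$50

At $454,600 — base = 5 × $1,900 = $9,500. 2% of the $138,200 excess over $316,400 is $2,764; credit = $9,500 − $2,764 = $6,736.
At $457,100 — base = 5 × $1,900 = $9,500. 2% of the $140,700 excess over $316,400 is $2,814; credit = $9,500 − $2,814 = $6,686.
Lost: $6,736 − $6,686 = $50.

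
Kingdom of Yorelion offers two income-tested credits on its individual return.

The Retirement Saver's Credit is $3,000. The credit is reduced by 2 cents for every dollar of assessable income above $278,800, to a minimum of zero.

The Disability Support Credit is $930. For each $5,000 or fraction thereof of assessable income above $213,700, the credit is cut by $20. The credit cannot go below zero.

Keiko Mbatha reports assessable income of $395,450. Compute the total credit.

Retirement Saver's Credit: 2% of the $116,650 excess over $278,800 is $2,333; credit = $3,000 − $2,333 = $667.
Disability Support Credit: income exceeds $213,700 by $181,750, which is 37 full-or-partial $5,000 increments; reduction = 37 × $20 = $740, leaving $190.
Total: $667 + $190 = $857.

$857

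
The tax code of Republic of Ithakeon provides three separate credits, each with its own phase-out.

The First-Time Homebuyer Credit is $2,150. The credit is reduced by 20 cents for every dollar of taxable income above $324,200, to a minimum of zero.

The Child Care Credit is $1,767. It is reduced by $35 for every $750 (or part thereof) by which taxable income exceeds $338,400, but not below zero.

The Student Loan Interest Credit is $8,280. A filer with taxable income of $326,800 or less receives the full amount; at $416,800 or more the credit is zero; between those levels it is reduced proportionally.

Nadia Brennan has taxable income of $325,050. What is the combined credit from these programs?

$12,027

First-Time Homebuyer Credit: 20% of the $850 excess over $324,200 is $170; credit = $2,150 − $170 = $1,980.
Child Care Credit: $325,050 is at or below the $338,400 threshold, so the full $1,767 applies.
Student Loan Interest Credit: $325,050 is at or below the $326,800 threshold, so the full $8,280 applies.
Total: $1,980 + $1,767 + $8,280 = $12,027.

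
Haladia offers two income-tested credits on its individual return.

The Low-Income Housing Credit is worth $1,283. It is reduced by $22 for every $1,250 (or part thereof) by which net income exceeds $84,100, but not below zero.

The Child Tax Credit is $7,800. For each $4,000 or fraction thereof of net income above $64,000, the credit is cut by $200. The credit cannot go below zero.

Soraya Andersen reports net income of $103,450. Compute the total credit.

Low-Income Housing Credit: income exceeds $84,100 by $19,350, which is 16 full-or-partial $1,250 increments; reduction = 16 × $22 = $352, leaving $931.
Child Tax Credit: income exceeds $64,000 by $39,450, which is 10 full-or-partial $4,000 increments; reduction = 10 × $200 = $2,000, leaving $5,800.
Total: $931 + $5,800 = $6,731.

$6,731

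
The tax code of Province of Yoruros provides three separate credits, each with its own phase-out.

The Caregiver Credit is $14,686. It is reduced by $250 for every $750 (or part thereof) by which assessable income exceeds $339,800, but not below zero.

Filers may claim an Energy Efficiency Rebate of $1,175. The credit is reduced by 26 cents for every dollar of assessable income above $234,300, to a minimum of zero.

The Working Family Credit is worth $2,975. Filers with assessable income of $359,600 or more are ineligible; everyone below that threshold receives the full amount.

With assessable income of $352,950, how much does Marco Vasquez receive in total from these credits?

Caregiver Credit: income exceeds $339,800 by $13,150, which is 18 full-or-partial $750 increments; reduction = 18 × $250 = $4,500, leaving $10,186.
Energy Efficiency Rebate: 26% of the $118,650 excess over $234,300 is $30,849 ≥ base, so the credit is $0.
Working Family Credit: $352,950 is below the $359,600 cutoff, so the full $2,975 applies.
Total: $10,186 + $0 + $2,975 = $13,161.

$13,161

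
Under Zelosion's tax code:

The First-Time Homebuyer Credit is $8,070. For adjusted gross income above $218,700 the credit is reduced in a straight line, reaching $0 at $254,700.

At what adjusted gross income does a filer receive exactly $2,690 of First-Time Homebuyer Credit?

$242,700

$2,690 is 2,690/8,070 of the full $8,070, so 5,380/8,070 of the $36,000 range has been used: income = $218,700 + $36,000 × 5,380/8,070 = $242,700.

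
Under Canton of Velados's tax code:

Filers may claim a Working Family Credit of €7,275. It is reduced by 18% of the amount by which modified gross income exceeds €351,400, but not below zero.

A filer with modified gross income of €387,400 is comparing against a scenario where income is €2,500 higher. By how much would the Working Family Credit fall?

At €387,400 — 18% of the €36,000 excess over €351,400 is €6,480; credit = €7,275 − €6,480 = €795.
At €389,900 — 18% of the €38,500 excess over €351,400 is €6,930; credit = €7,275 − €6,930 = €345.
Lost: €795 − €345 = €450.

€450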